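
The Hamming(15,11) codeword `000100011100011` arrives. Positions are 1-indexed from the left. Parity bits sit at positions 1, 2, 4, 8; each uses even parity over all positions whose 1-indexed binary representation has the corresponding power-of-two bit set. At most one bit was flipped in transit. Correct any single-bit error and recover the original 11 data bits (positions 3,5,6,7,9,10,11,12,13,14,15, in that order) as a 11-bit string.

00001100001

s1: b1⊕b3⊕b5⊕b7⊕b9⊕b11⊕b13⊕b15 = 0⊕0⊕0⊕0⊕1⊕0⊕0⊕1 = 0
s2: b2⊕b3⊕b6⊕b7⊕b10⊕b11⊕b14⊕b15 = 0⊕0⊕0⊕0⊕1⊕0⊕1⊕1 = 1
s4: b4⊕b5⊕b6⊕b7⊕b12⊕b13⊕b14⊕b15 = 1⊕0⊕0⊕0⊕0⊕0⊕1⊕1 = 1
s8: b8⊕b9⊕b10⊕b11⊕b12⊕b13⊕b14⊕b15 = 1⊕1⊕1⊕0⊕0⊕0⊕1⊕1 = 1
Syndrome (s8...s1) = 1110 → position 14.
Flip bit 14: corrected codeword = 000100011100001
Data bits at positions 3,5,6,7,9,10,11,12,13,14,15: 00001100001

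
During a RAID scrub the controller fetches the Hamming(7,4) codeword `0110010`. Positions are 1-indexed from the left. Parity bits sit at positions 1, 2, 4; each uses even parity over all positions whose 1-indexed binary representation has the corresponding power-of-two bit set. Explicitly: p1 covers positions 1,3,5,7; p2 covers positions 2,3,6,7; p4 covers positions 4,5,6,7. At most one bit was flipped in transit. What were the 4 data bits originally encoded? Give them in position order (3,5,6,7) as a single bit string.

1011

s1: b1⊕b3⊕b5⊕b7 = 0⊕1⊕0⊕0 = 1
s2: b2⊕b3⊕b6⊕b7 = 1⊕1⊕1⊕0 = 1
s4: b4⊕b5⊕b6⊕b7 = 0⊕0⊕1⊕0 = 1
Syndrome (s4...s1) = 111 → position 7.
Flip bit 7: corrected codeword = 0110011
Data bits at positions 3,5,6,7: 1011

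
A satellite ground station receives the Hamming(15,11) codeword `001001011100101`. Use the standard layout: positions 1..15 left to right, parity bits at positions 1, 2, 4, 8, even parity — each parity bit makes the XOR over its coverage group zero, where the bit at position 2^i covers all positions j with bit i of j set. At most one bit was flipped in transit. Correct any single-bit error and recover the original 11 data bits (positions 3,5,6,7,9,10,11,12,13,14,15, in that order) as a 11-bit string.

s1: b1⊕b3⊕b5⊕b7⊕b9⊕b11⊕b13⊕b15 = 0⊕1⊕0⊕0⊕1⊕0⊕1⊕1 = 0
s2: b2⊕b3⊕b6⊕b7⊕b10⊕b11⊕b14⊕b15 = 0⊕1⊕1⊕0⊕1⊕0⊕0⊕1 = 0
s4: b4⊕b5⊕b6⊕b7⊕b12⊕b13⊕b14⊕b15 = 0⊕0⊕1⊕0⊕0⊕1⊕0⊕1 = 1
s8: b8⊕b9⊕b10⊕b11⊕b12⊕b13⊕b14⊕b15 = 1⊕1⊕1⊕0⊕0⊕1⊕0⊕1 = 1
Syndrome (s8...s1) = 1100 → position 12.
Flip bit 12: corrected codeword = 001001011101101
Data bits at positions 3,5,6,7,9,10,11,12,13,14,15: 10101101101

10101101101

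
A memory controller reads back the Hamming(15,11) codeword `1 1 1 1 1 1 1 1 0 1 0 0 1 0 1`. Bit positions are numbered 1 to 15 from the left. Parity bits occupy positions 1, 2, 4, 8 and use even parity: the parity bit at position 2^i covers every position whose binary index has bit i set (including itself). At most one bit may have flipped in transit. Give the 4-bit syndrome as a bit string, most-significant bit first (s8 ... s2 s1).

s1: b1⊕b3⊕b5⊕b7⊕b9⊕b11⊕b13⊕b15 = 1⊕1⊕1⊕1⊕0⊕0⊕1⊕1 = 0
s2: b2⊕b3⊕b6⊕b7⊕b10⊕b11⊕b14⊕b15 = 1⊕1⊕1⊕1⊕1⊕0⊕0⊕1 = 0
s4: b4⊕b5⊕b6⊕b7⊕b12⊕b13⊕b14⊕b15 = 1⊕1⊕1⊕1⊕0⊕1⊕0⊕1 = 0
s8: b8⊕b9⊕b10⊕b11⊕b12⊕b13⊕b14⊕b15 = 1⊕0⊕1⊕0⊕0⊕1⊕0⊕1 = 0
Syndrome (s8...s1) = 0000 → position 0 (no error).

0000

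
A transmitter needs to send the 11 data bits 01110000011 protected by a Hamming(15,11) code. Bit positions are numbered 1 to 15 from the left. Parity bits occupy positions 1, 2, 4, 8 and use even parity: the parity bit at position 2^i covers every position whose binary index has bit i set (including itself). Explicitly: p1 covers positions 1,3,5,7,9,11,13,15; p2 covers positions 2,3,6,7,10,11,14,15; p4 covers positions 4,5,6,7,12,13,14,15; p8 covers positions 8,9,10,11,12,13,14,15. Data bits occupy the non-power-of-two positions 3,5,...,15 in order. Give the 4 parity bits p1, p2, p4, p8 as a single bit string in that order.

Place data bits at non-power-of-two positions: b3=0, b5=1, b6=1, b7=1, b9=0, b10=0, b11=0, b12=0, b13=0, b14=1, b15=1.
p1 = XOR of data positions {3,5,7,9,11,13,15} = 0⊕1⊕1⊕0⊕0⊕0⊕1 = 1
p2 = XOR of data positions {3,6,7,10,11,14,15} = 0⊕1⊕1⊕0⊕0⊕1⊕1 = 0
p4 = XOR of data positions {5,6,7,12,13,14,15} = 1⊕1⊕1⊕0⊕0⊕1⊕1 = 1
p8 = XOR of data positions {9,10,11,12,13,14,15} = 0⊕0⊕0⊕0⊕0⊕1⊕1 = 0
Parity bits p1,p2,p4,p8 = 1010

1010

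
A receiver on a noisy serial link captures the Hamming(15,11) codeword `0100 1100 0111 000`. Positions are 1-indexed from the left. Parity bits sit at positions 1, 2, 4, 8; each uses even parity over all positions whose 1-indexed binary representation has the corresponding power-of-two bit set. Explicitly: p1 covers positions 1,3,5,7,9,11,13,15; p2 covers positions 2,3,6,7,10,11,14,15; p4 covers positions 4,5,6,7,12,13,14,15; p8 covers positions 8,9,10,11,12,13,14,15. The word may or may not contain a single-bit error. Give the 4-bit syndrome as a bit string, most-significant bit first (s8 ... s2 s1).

s1: b1⊕b3⊕b5⊕b7⊕b9⊕b11⊕b13⊕b15 = 0⊕0⊕1⊕0⊕0⊕1⊕0⊕0 = 0
s2: b2⊕b3⊕b6⊕b7⊕b10⊕b11⊕b14⊕b15 = 1⊕0⊕1⊕0⊕1⊕1⊕0⊕0 = 0
s4: b4⊕b5⊕b6⊕b7⊕b12⊕b13⊕b14⊕b15 = 0⊕1⊕1⊕0⊕1⊕0⊕0⊕0 = 1
s8: b8⊕b9⊕b10⊕b11⊕b12⊕b13⊕b14⊕b15 = 0⊕0⊕1⊕1⊕1⊕0⊕0⊕0 = 1
Syndrome (s8...s1) = 1100 → position 12.

1100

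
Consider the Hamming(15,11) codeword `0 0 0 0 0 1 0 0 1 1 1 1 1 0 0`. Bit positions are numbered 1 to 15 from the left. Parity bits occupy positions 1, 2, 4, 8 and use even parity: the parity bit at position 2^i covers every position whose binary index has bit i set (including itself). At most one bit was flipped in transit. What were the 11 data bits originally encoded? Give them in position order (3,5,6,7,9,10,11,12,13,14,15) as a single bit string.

00101111101

s1: b1⊕b3⊕b5⊕b7⊕b9⊕b11⊕b13⊕b15 = 0⊕0⊕0⊕0⊕1⊕1⊕1⊕0 = 1
s2: b2⊕b3⊕b6⊕b7⊕b10⊕b11⊕b14⊕b15 = 0⊕0⊕1⊕0⊕1⊕1⊕0⊕0 = 1
s4: b4⊕b5⊕b6⊕b7⊕b12⊕b13⊕b14⊕b15 = 0⊕0⊕1⊕0⊕1⊕1⊕0⊕0 = 1
s8: b8⊕b9⊕b10⊕b11⊕b12⊕b13⊕b14⊕b15 = 0⊕1⊕1⊕1⊕1⊕1⊕0⊕0 = 1
Syndrome (s8...s1) = 1111 → position 15.
Flip bit 15: corrected codeword = 000001001111101
Data bits at positions 3,5,6,7,9,10,11,12,13,14,15: 00101111101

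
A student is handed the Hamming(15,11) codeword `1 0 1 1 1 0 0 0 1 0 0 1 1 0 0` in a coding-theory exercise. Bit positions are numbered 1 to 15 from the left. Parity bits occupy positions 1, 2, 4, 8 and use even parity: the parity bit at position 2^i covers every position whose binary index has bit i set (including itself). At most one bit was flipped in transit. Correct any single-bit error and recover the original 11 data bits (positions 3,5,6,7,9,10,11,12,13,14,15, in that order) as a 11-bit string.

11001011100

s1: b1⊕b3⊕b5⊕b7⊕b9⊕b11⊕b13⊕b15 = 1⊕1⊕1⊕0⊕1⊕0⊕1⊕0 = 1
s2: b2⊕b3⊕b6⊕b7⊕b10⊕b11⊕b14⊕b15 = 0⊕1⊕0⊕0⊕0⊕0⊕0⊕0 = 1
s4: b4⊕b5⊕b6⊕b7⊕b12⊕b13⊕b14⊕b15 = 1⊕1⊕0⊕0⊕1⊕1⊕0⊕0 = 0
s8: b8⊕b9⊕b10⊕b11⊕b12⊕b13⊕b14⊕b15 = 0⊕1⊕0⊕0⊕1⊕1⊕0⊕0 = 1
Syndrome (s8...s1) = 1011 → position 11.
Flip bit 11: corrected codeword = 101110001011100
Data bits at positions 3,5,6,7,9,10,11,12,13,14,15: 11001011100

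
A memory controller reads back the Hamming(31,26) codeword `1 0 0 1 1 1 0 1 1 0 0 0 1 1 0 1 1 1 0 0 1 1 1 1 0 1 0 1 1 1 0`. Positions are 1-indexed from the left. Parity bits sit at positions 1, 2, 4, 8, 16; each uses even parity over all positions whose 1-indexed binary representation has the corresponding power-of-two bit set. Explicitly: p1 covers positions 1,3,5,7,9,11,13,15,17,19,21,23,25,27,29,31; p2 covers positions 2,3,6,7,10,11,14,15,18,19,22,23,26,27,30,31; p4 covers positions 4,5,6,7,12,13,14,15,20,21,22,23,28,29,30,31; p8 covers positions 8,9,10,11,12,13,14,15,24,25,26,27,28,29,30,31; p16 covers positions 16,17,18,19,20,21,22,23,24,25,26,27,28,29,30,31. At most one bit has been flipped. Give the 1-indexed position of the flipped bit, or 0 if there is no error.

30

s1: b1⊕b3⊕b5⊕b7⊕b9⊕b11⊕b13⊕b15⊕b17⊕b19⊕b21⊕b23⊕b25⊕b27⊕b29⊕b31 = 1⊕0⊕1⊕0⊕1⊕0⊕1⊕0⊕1⊕0⊕1⊕1⊕0⊕0⊕1⊕0 = 0
s2: b2⊕b3⊕b6⊕b7⊕b10⊕b11⊕b14⊕b15⊕b18⊕b19⊕b22⊕b23⊕b26⊕b27⊕b30⊕b31 = 0⊕0⊕1⊕0⊕0⊕0⊕1⊕0⊕1⊕0⊕1⊕1⊕1⊕0⊕1⊕0 = 1
s4: b4⊕b5⊕b6⊕b7⊕b12⊕b13⊕b14⊕b15⊕b20⊕b21⊕b22⊕b23⊕b28⊕b29⊕b30⊕b31 = 1⊕1⊕1⊕0⊕0⊕1⊕1⊕0⊕0⊕1⊕1⊕1⊕1⊕1⊕1⊕0 = 1
s8: b8⊕b9⊕b10⊕b11⊕b12⊕b13⊕b14⊕b15⊕b24⊕b25⊕b26⊕b27⊕b28⊕b29⊕b30⊕b31 = 1⊕1⊕0⊕0⊕0⊕1⊕1⊕0⊕1⊕0⊕1⊕0⊕1⊕1⊕1⊕0 = 1
s16: b16⊕b17⊕b18⊕b19⊕b20⊕b21⊕b22⊕b23⊕b24⊕b25⊕b26⊕b27⊕b28⊕b29⊕b30⊕b31 = 1⊕1⊕1⊕0⊕0⊕1⊕1⊕1⊕1⊕0⊕1⊕0⊕1⊕1⊕1⊕0 = 1
Syndrome (s16...s1) = 11110 → position 30.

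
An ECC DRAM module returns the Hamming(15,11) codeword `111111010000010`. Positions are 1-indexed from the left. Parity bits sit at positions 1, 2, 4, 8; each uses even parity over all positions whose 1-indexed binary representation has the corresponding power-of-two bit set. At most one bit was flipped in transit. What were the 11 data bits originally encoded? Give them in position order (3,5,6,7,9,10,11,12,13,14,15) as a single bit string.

s1: b1⊕b3⊕b5⊕b7⊕b9⊕b11⊕b13⊕b15 = 1⊕1⊕1⊕0⊕0⊕0⊕0⊕0 = 1
s2: b2⊕b3⊕b6⊕b7⊕b10⊕b11⊕b14⊕b15 = 1⊕1⊕1⊕0⊕0⊕0⊕1⊕0 = 0
s4: b4⊕b5⊕b6⊕b7⊕b12⊕b13⊕b14⊕b15 = 1⊕1⊕1⊕0⊕0⊕0⊕1⊕0 = 0
s8: b8⊕b9⊕b10⊕b11⊕b12⊕b13⊕b14⊕b15 = 1⊕0⊕0⊕0⊕0⊕0⊕1⊕0 = 0
Syndrome (s8...s1) = 0001 → position 1.
Flip bit 1: corrected codeword = 011111010000010
Data bits at positions 3,5,6,7,9,10,11,12,13,14,15: 11100000010

11100000010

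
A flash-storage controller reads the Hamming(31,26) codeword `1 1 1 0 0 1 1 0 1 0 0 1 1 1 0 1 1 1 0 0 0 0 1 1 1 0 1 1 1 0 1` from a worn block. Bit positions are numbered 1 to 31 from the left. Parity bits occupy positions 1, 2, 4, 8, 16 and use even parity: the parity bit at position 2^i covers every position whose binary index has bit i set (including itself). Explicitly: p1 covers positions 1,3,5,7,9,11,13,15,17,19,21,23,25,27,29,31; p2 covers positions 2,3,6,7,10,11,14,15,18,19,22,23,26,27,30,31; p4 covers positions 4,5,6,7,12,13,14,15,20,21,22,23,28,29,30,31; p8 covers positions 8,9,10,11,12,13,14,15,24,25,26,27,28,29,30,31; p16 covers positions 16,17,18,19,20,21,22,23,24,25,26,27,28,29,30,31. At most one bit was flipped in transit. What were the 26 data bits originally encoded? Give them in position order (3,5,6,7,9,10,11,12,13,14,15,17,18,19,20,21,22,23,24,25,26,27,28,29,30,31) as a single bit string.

10101001110110000111011101

s1: b1⊕b3⊕b5⊕b7⊕b9⊕b11⊕b13⊕b15⊕b17⊕b19⊕b21⊕b23⊕b25⊕b27⊕b29⊕b31 = 1⊕1⊕0⊕1⊕1⊕0⊕1⊕0⊕1⊕0⊕0⊕1⊕1⊕1⊕1⊕1 = 1
s2: b2⊕b3⊕b6⊕b7⊕b10⊕b11⊕b14⊕b15⊕b18⊕b19⊕b22⊕b23⊕b26⊕b27⊕b30⊕b31 = 1⊕1⊕1⊕1⊕0⊕0⊕1⊕0⊕1⊕0⊕0⊕1⊕0⊕1⊕0⊕1 = 1
s4: b4⊕b5⊕b6⊕b7⊕b12⊕b13⊕b14⊕b15⊕b20⊕b21⊕b22⊕b23⊕b28⊕b29⊕b30⊕b31 = 0⊕0⊕1⊕1⊕1⊕1⊕1⊕0⊕0⊕0⊕0⊕1⊕1⊕1⊕0⊕1 = 1
s8: b8⊕b9⊕b10⊕b11⊕b12⊕b13⊕b14⊕b15⊕b24⊕b25⊕b26⊕b27⊕b28⊕b29⊕b30⊕b31 = 0⊕1⊕0⊕0⊕1⊕1⊕1⊕0⊕1⊕1⊕0⊕1⊕1⊕1⊕0⊕1 = 0
s16: b16⊕b17⊕b18⊕b19⊕b20⊕b21⊕b22⊕b23⊕b24⊕b25⊕b26⊕b27⊕b28⊕b29⊕b30⊕b31 = 1⊕1⊕1⊕0⊕0⊕0⊕0⊕1⊕1⊕1⊕0⊕1⊕1⊕1⊕0⊕1 = 0
Syndrome (s16...s1) = 00111 → position 7.
Flip bit 7: corrected codeword = 1110010010011101110000111011101
Data bits at positions 3,5,6,7,9,10,11,12,13,14,15,17,18,19,20,21,22,23,24,25,26,27,28,29,30,31: 10101001110110000111011101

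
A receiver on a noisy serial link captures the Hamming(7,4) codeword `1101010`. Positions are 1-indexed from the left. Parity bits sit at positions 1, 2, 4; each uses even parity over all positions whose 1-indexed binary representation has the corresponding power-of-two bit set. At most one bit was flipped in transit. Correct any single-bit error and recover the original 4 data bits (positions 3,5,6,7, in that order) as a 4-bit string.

0010

s1: b1⊕b3⊕b5⊕b7 = 1⊕0⊕0⊕0 = 1
s2: b2⊕b3⊕b6⊕b7 = 1⊕0⊕1⊕0 = 0
s4: b4⊕b5⊕b6⊕b7 = 1⊕0⊕1⊕0 = 0
Syndrome (s4...s1) = 001 → position 1.
Flip bit 1: corrected codeword = 0101010
Data bits at positions 3,5,6,7: 0010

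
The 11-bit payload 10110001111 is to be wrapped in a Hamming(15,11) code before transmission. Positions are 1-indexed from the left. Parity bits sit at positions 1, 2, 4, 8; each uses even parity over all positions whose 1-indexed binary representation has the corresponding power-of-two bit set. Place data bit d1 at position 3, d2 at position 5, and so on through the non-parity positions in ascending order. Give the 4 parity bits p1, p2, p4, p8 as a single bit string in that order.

Place data bits at non-power-of-two positions: b3=1, b5=0, b6=1, b7=1, b9=0, b10=0, b11=0, b12=1, b13=1, b14=1, b15=1.
p1 = XOR of data positions {3,5,7,9,11,13,15} = 1⊕0⊕1⊕0⊕0⊕1⊕1 = 0
p2 = XOR of data positions {3,6,7,10,11,14,15} = 1⊕1⊕1⊕0⊕0⊕1⊕1 = 1
p4 = XOR of data positions {5,6,7,12,13,14,15} = 0⊕1⊕1⊕1⊕1⊕1⊕1 = 0
p8 = XOR of data positions {9,10,11,12,13,14,15} = 0⊕0⊕0⊕1⊕1⊕1⊕1 = 0
Parity bits p1,p2,p4,p8 = 0100

0100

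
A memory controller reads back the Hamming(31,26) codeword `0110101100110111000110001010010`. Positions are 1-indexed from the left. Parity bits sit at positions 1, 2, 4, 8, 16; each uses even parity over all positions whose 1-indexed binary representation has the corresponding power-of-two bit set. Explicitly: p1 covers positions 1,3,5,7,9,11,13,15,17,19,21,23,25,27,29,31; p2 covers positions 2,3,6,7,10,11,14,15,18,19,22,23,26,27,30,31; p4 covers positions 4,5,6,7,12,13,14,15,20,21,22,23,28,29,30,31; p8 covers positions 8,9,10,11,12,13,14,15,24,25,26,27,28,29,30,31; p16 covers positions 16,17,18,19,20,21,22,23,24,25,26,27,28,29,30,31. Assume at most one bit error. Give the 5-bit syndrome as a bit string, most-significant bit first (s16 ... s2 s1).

00000

s1: b1⊕b3⊕b5⊕b7⊕b9⊕b11⊕b13⊕b15⊕b17⊕b19⊕b21⊕b23⊕b25⊕b27⊕b29⊕b31 = 0⊕1⊕1⊕1⊕0⊕1⊕0⊕1⊕0⊕0⊕1⊕0⊕1⊕1⊕0⊕0 = 0
s2: b2⊕b3⊕b6⊕b7⊕b10⊕b11⊕b14⊕b15⊕b18⊕b19⊕b22⊕b23⊕b26⊕b27⊕b30⊕b31 = 1⊕1⊕0⊕1⊕0⊕1⊕1⊕1⊕0⊕0⊕0⊕0⊕0⊕1⊕1⊕0 = 0
s4: b4⊕b5⊕b6⊕b7⊕b12⊕b13⊕b14⊕b15⊕b20⊕b21⊕b22⊕b23⊕b28⊕b29⊕b30⊕b31 = 0⊕1⊕0⊕1⊕1⊕0⊕1⊕1⊕1⊕1⊕0⊕0⊕0⊕0⊕1⊕0 = 0
s8: b8⊕b9⊕b10⊕b11⊕b12⊕b13⊕b14⊕b15⊕b24⊕b25⊕b26⊕b27⊕b28⊕b29⊕b30⊕b31 = 1⊕0⊕0⊕1⊕1⊕0⊕1⊕1⊕0⊕1⊕0⊕1⊕0⊕0⊕1⊕0 = 0
s16: b16⊕b17⊕b18⊕b19⊕b20⊕b21⊕b22⊕b23⊕b24⊕b25⊕b26⊕b27⊕b28⊕b29⊕b30⊕b31 = 1⊕0⊕0⊕0⊕1⊕1⊕0⊕0⊕0⊕1⊕0⊕1⊕0⊕0⊕1⊕0 = 0
Syndrome (s16...s1) = 00000 → position 0 (no error).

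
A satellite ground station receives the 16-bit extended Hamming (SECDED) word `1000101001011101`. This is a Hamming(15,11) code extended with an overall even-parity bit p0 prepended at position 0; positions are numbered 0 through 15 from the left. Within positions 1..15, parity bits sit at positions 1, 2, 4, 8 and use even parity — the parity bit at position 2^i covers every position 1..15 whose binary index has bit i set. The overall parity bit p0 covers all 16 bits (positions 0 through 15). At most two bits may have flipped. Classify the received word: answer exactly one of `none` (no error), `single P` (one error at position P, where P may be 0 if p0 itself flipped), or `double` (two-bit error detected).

double

s1: b1⊕b3⊕b5⊕b7⊕b9⊕b11⊕b13⊕b15 = 0⊕0⊕0⊕0⊕1⊕1⊕1⊕1 = 0
s2: b2⊕b3⊕b6⊕b7⊕b10⊕b11⊕b14⊕b15 = 0⊕0⊕1⊕0⊕0⊕1⊕0⊕1 = 1
s4: b4⊕b5⊕b6⊕b7⊕b12⊕b13⊕b14⊕b15 = 1⊕0⊕1⊕0⊕1⊕1⊕0⊕1 = 1
s8: b8⊕b9⊕b10⊕b11⊕b12⊕b13⊕b14⊕b15 = 0⊕1⊕0⊕1⊕1⊕1⊕0⊕1 = 1
Syndrome (s8...s1) = 1110 → position 14.
Overall parity (XOR of all 16 bits, including p0): 1⊕0⊕0⊕0⊕1⊕0⊕1⊕0⊕0⊕1⊕0⊕1⊕1⊕1⊕0⊕1 = 0
Overall=0, syndrome position=14 → double-bit error detected (uncorrectable).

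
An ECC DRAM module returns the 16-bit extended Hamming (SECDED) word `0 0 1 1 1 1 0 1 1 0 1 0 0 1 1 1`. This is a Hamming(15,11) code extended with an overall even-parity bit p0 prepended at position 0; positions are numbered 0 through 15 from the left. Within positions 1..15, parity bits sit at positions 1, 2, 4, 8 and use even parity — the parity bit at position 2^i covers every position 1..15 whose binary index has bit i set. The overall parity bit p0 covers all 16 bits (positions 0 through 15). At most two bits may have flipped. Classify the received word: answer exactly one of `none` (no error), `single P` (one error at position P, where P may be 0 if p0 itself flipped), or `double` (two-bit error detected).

double

s1: b1⊕b3⊕b5⊕b7⊕b9⊕b11⊕b13⊕b15 = 0⊕1⊕1⊕1⊕0⊕0⊕1⊕1 = 1
s2: b2⊕b3⊕b6⊕b7⊕b10⊕b11⊕b14⊕b15 = 1⊕1⊕0⊕1⊕1⊕0⊕1⊕1 = 0
s4: b4⊕b5⊕b6⊕b7⊕b12⊕b13⊕b14⊕b15 = 1⊕1⊕0⊕1⊕0⊕1⊕1⊕1 = 0
s8: b8⊕b9⊕b10⊕b11⊕b12⊕b13⊕b14⊕b15 = 1⊕0⊕1⊕0⊕0⊕1⊕1⊕1 = 1
Syndrome (s8...s1) = 1001 → position 9.
Overall parity (XOR of all 16 bits, including p0): 0⊕0⊕1⊕1⊕1⊕1⊕0⊕1⊕1⊕0⊕1⊕0⊕0⊕1⊕1⊕1 = 0
Overall=0, syndrome position=9 → double-bit error detected (uncorrectable).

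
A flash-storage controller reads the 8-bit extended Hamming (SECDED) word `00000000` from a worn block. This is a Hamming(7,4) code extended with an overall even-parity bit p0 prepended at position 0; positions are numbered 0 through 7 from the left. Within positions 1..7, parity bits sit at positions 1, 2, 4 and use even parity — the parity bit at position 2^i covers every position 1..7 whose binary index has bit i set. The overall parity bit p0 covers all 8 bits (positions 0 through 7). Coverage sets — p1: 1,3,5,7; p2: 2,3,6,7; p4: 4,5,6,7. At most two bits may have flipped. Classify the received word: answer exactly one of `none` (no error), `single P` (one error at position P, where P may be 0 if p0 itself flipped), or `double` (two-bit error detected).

s1: b1⊕b3⊕b5⊕b7 = 0⊕0⊕0⊕0 = 0
s2: b2⊕b3⊕b6⊕b7 = 0⊕0⊕0⊕0 = 0
s4: b4⊕b5⊕b6⊕b7 = 0⊕0⊕0⊕0 = 0
Syndrome (s4...s1) = 000 → position 0 (no error).
Overall parity (XOR of all 8 bits, including p0): 0⊕0⊕0⊕0⊕0⊕0⊕0⊕0 = 0
Overall=0, syndrome position=0 → no error.

none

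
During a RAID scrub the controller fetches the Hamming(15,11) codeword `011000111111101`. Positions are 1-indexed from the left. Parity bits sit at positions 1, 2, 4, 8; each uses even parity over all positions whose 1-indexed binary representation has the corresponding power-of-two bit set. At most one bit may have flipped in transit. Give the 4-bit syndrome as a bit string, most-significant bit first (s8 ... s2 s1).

1000

s1: b1⊕b3⊕b5⊕b7⊕b9⊕b11⊕b13⊕b15 = 0⊕1⊕0⊕1⊕1⊕1⊕1⊕1 = 0
s2: b2⊕b3⊕b6⊕b7⊕b10⊕b11⊕b14⊕b15 = 1⊕1⊕0⊕1⊕1⊕1⊕0⊕1 = 0
s4: b4⊕b5⊕b6⊕b7⊕b12⊕b13⊕b14⊕b15 = 0⊕0⊕0⊕1⊕1⊕1⊕0⊕1 = 0
s8: b8⊕b9⊕b10⊕b11⊕b12⊕b13⊕b14⊕b15 = 1⊕1⊕1⊕1⊕1⊕1⊕0⊕1 = 1
Syndrome (s8...s1) = 1000 → position 8.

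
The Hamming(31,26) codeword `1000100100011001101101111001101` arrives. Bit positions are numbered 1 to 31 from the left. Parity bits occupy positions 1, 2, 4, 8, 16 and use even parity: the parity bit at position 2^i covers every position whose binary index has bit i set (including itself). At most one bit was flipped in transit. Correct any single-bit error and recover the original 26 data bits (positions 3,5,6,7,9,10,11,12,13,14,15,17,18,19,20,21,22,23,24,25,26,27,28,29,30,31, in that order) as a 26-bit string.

s1: b1⊕b3⊕b5⊕b7⊕b9⊕b11⊕b13⊕b15⊕b17⊕b19⊕b21⊕b23⊕b25⊕b27⊕b29⊕b31 = 1⊕0⊕1⊕0⊕0⊕0⊕1⊕0⊕1⊕1⊕0⊕1⊕1⊕0⊕1⊕1 = 1
s2: b2⊕b3⊕b6⊕b7⊕b10⊕b11⊕b14⊕b15⊕b18⊕b19⊕b22⊕b23⊕b26⊕b27⊕b30⊕b31 = 0⊕0⊕0⊕0⊕0⊕0⊕0⊕0⊕0⊕1⊕1⊕1⊕0⊕0⊕0⊕1 = 0
s4: b4⊕b5⊕b6⊕b7⊕b12⊕b13⊕b14⊕b15⊕b20⊕b21⊕b22⊕b23⊕b28⊕b29⊕b30⊕b31 = 0⊕1⊕0⊕0⊕1⊕1⊕0⊕0⊕1⊕0⊕1⊕1⊕1⊕1⊕0⊕1 = 1
s8: b8⊕b9⊕b10⊕b11⊕b12⊕b13⊕b14⊕b15⊕b24⊕b25⊕b26⊕b27⊕b28⊕b29⊕b30⊕b31 = 1⊕0⊕0⊕0⊕1⊕1⊕0⊕0⊕1⊕1⊕0⊕0⊕1⊕1⊕0⊕1 = 0
s16: b16⊕b17⊕b18⊕b19⊕b20⊕b21⊕b22⊕b23⊕b24⊕b25⊕b26⊕b27⊕b28⊕b29⊕b30⊕b31 = 1⊕1⊕0⊕1⊕1⊕0⊕1⊕1⊕1⊕1⊕0⊕0⊕1⊕1⊕0⊕1 = 1
Syndrome (s16...s1) = 10101 → position 21.
Flip bit 21: corrected codeword = 1000100100011001101111111001101
Data bits at positions 3,5,6,7,9,10,11,12,13,14,15,17,18,19,20,21,22,23,24,25,26,27,28,29,30,31: 01000001100101111111001101

01000001100101111111001101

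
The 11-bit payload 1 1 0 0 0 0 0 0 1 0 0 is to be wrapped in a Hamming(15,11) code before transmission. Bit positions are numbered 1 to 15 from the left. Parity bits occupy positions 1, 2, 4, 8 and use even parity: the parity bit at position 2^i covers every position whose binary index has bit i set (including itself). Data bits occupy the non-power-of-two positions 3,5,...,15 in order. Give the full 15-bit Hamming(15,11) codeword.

111010010000100

Place data bits at non-power-of-two positions: b3=1, b5=1, b6=0, b7=0, b9=0, b10=0, b11=0, b12=0, b13=1, b14=0, b15=0.
p1 = XOR of data positions {3,5,7,9,11,13,15} = 1⊕1⊕0⊕0⊕0⊕1⊕0 = 1
p2 = XOR of data positions {3,6,7,10,11,14,15} = 1⊕0⊕0⊕0⊕0⊕0⊕0 = 1
p4 = XOR of data positions {5,6,7,12,13,14,15} = 1⊕0⊕0⊕0⊕1⊕0⊕0 = 0
p8 = XOR of data positions {9,10,11,12,13,14,15} = 0⊕0⊕0⊕0⊕1⊕0⊕0 = 1
Codeword b1..b15 = 111010010000100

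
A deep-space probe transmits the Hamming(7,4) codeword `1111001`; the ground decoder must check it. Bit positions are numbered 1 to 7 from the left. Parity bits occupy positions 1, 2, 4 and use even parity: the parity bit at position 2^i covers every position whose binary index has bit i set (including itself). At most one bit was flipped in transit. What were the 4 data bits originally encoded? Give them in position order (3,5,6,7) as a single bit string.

0001

s1: b1⊕b3⊕b5⊕b7 = 1⊕1⊕0⊕1 = 1
s2: b2⊕b3⊕b6⊕b7 = 1⊕1⊕0⊕1 = 1
s4: b4⊕b5⊕b6⊕b7 = 1⊕0⊕0⊕1 = 0
Syndrome (s4...s1) = 011 → position 3.
Flip bit 3: corrected codeword = 1101001
Data bits at positions 3,5,6,7: 0001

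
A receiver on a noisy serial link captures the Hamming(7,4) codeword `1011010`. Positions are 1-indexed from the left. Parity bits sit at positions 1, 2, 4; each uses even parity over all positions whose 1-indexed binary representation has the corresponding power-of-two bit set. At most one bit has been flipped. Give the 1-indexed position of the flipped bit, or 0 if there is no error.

s1: b1⊕b3⊕b5⊕b7 = 1⊕1⊕0⊕0 = 0
s2: b2⊕b3⊕b6⊕b7 = 0⊕1⊕1⊕0 = 0
s4: b4⊕b5⊕b6⊕b7 = 1⊕0⊕1⊕0 = 0
Syndrome (s4...s1) = 000 → position 0 (no error).

0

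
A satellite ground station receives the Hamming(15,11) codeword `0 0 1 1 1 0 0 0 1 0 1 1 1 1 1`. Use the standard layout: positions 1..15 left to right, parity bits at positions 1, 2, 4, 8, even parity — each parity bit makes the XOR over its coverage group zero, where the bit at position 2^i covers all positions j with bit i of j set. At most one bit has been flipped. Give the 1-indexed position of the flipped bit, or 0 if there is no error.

s1: b1⊕b3⊕b5⊕b7⊕b9⊕b11⊕b13⊕b15 = 0⊕1⊕1⊕0⊕1⊕1⊕1⊕1 = 0
s2: b2⊕b3⊕b6⊕b7⊕b10⊕b11⊕b14⊕b15 = 0⊕1⊕0⊕0⊕0⊕1⊕1⊕1 = 0
s4: b4⊕b5⊕b6⊕b7⊕b12⊕b13⊕b14⊕b15 = 1⊕1⊕0⊕0⊕1⊕1⊕1⊕1 = 0
s8: b8⊕b9⊕b10⊕b11⊕b12⊕b13⊕b14⊕b15 = 0⊕1⊕0⊕1⊕1⊕1⊕1⊕1 = 0
Syndrome (s8...s1) = 0000 → position 0 (no error).

0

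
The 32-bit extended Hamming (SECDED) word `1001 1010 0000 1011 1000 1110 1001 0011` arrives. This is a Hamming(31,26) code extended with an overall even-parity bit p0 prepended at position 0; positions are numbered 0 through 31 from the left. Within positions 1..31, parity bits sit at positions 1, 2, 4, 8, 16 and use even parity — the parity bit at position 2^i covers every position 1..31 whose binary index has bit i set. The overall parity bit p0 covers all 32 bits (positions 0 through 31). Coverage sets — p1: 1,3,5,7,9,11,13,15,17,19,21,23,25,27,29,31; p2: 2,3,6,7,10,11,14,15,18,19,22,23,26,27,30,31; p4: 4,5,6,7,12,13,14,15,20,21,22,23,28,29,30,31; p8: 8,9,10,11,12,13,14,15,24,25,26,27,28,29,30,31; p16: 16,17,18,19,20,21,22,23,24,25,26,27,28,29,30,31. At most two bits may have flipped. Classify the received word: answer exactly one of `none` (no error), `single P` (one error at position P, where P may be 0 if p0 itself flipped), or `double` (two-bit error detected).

single 9

s1: b1⊕b3⊕b5⊕b7⊕b9⊕b11⊕b13⊕b15⊕b17⊕b19⊕b21⊕b23⊕b25⊕b27⊕b29⊕b31 = 0⊕1⊕0⊕0⊕0⊕0⊕0⊕1⊕0⊕0⊕1⊕0⊕0⊕1⊕0⊕1 = 1
s2: b2⊕b3⊕b6⊕b7⊕b10⊕b11⊕b14⊕b15⊕b18⊕b19⊕b22⊕b23⊕b26⊕b27⊕b30⊕b31 = 0⊕1⊕1⊕0⊕0⊕0⊕1⊕1⊕0⊕0⊕1⊕0⊕0⊕1⊕1⊕1 = 0
s4: b4⊕b5⊕b6⊕b7⊕b12⊕b13⊕b14⊕b15⊕b20⊕b21⊕b22⊕b23⊕b28⊕b29⊕b30⊕b31 = 1⊕0⊕1⊕0⊕1⊕0⊕1⊕1⊕1⊕1⊕1⊕0⊕0⊕0⊕1⊕1 = 0
s8: b8⊕b9⊕b10⊕b11⊕b12⊕b13⊕b14⊕b15⊕b24⊕b25⊕b26⊕b27⊕b28⊕b29⊕b30⊕b31 = 0⊕0⊕0⊕0⊕1⊕0⊕1⊕1⊕1⊕0⊕0⊕1⊕0⊕0⊕1⊕1 = 1
s16: b16⊕b17⊕b18⊕b19⊕b20⊕b21⊕b22⊕b23⊕b24⊕b25⊕b26⊕b27⊕b28⊕b29⊕b30⊕b31 = 1⊕0⊕0⊕0⊕1⊕1⊕1⊕0⊕1⊕0⊕0⊕1⊕0⊕0⊕1⊕1 = 0
Syndrome (s16...s1) = 01001 → position 9.
Overall parity (XOR of all 32 bits, including p0): 1⊕0⊕0⊕1⊕1⊕0⊕1⊕0⊕0⊕0⊕0⊕0⊕1⊕0⊕1⊕1⊕1⊕0⊕0⊕0⊕1⊕1⊕1⊕0⊕1⊕0⊕0⊕1⊕0⊕0⊕1⊕1 = 1
Overall=1, syndrome position=9 → single-bit error at position 9.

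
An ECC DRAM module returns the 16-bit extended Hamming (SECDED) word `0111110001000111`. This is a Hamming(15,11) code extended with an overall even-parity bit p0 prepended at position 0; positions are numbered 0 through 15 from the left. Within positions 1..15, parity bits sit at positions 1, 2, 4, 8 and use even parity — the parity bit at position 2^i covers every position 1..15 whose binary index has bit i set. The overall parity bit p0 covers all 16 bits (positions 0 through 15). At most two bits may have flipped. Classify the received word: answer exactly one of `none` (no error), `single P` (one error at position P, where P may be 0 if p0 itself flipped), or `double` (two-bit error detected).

s1: b1⊕b3⊕b5⊕b7⊕b9⊕b11⊕b13⊕b15 = 1⊕1⊕1⊕0⊕1⊕0⊕1⊕1 = 0
s2: b2⊕b3⊕b6⊕b7⊕b10⊕b11⊕b14⊕b15 = 1⊕1⊕0⊕0⊕0⊕0⊕1⊕1 = 0
s4: b4⊕b5⊕b6⊕b7⊕b12⊕b13⊕b14⊕b15 = 1⊕1⊕0⊕0⊕0⊕1⊕1⊕1 = 1
s8: b8⊕b9⊕b10⊕b11⊕b12⊕b13⊕b14⊕b15 = 0⊕1⊕0⊕0⊕0⊕1⊕1⊕1 = 0
Syndrome (s8...s1) = 0100 → position 4.
Overall parity (XOR of all 16 bits, including p0): 0⊕1⊕1⊕1⊕1⊕1⊕0⊕0⊕0⊕1⊕0⊕0⊕0⊕1⊕1⊕1 = 1
Overall=1, syndrome position=4 → single-bit error at position 4.

single 4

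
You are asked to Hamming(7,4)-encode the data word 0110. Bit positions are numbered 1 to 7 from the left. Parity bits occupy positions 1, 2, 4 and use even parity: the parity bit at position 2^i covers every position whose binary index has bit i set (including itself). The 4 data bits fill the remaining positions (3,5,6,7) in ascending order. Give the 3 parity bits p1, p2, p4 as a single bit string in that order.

Place data bits at non-power-of-two positions: b3=0, b5=1, b6=1, b7=0.
p1 = XOR of data positions {3,5,7} = 0⊕1⊕0 = 1
p2 = XOR of data positions {3,6,7} = 0⊕1⊕0 = 1
p4 = XOR of data positions {5,6,7} = 1⊕1⊕0 = 0
Parity bits p1,p2,p4 = 110

110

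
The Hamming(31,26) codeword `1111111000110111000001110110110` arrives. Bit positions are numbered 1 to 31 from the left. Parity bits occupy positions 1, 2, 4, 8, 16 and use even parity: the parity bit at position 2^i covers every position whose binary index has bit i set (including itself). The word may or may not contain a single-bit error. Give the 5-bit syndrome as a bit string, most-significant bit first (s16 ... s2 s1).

s1: b1⊕b3⊕b5⊕b7⊕b9⊕b11⊕b13⊕b15⊕b17⊕b19⊕b21⊕b23⊕b25⊕b27⊕b29⊕b31 = 1⊕1⊕1⊕1⊕0⊕1⊕0⊕1⊕0⊕0⊕0⊕1⊕0⊕1⊕1⊕0 = 1
s2: b2⊕b3⊕b6⊕b7⊕b10⊕b11⊕b14⊕b15⊕b18⊕b19⊕b22⊕b23⊕b26⊕b27⊕b30⊕b31 = 1⊕1⊕1⊕1⊕0⊕1⊕1⊕1⊕0⊕0⊕1⊕1⊕1⊕1⊕1⊕0 = 0
s4: b4⊕b5⊕b6⊕b7⊕b12⊕b13⊕b14⊕b15⊕b20⊕b21⊕b22⊕b23⊕b28⊕b29⊕b30⊕b31 = 1⊕1⊕1⊕1⊕1⊕0⊕1⊕1⊕0⊕0⊕1⊕1⊕0⊕1⊕1⊕0 = 1
s8: b8⊕b9⊕b10⊕b11⊕b12⊕b13⊕b14⊕b15⊕b24⊕b25⊕b26⊕b27⊕b28⊕b29⊕b30⊕b31 = 0⊕0⊕0⊕1⊕1⊕0⊕1⊕1⊕1⊕0⊕1⊕1⊕0⊕1⊕1⊕0 = 1
s16: b16⊕b17⊕b18⊕b19⊕b20⊕b21⊕b22⊕b23⊕b24⊕b25⊕b26⊕b27⊕b28⊕b29⊕b30⊕b31 = 1⊕0⊕0⊕0⊕0⊕0⊕1⊕1⊕1⊕0⊕1⊕1⊕0⊕1⊕1⊕0 = 0
Syndrome (s16...s1) = 01101 → position 13.

01101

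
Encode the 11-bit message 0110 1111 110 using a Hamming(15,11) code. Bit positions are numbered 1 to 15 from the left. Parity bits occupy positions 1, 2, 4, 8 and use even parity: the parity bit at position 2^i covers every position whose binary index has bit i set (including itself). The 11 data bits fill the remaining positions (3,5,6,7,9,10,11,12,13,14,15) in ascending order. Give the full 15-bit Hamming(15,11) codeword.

Place data bits at non-power-of-two positions: b3=0, b5=1, b6=1, b7=0, b9=1, b10=1, b11=1, b12=1, b13=1, b14=1, b15=0.
p1 = XOR of data positions {3,5,7,9,11,13,15} = 0⊕1⊕0⊕1⊕1⊕1⊕0 = 0
p2 = XOR of data positions {3,6,7,10,11,14,15} = 0⊕1⊕0⊕1⊕1⊕1⊕0 = 0
p4 = XOR of data positions {5,6,7,12,13,14,15} = 1⊕1⊕0⊕1⊕1⊕1⊕0 = 1
p8 = XOR of data positions {9,10,11,12,13,14,15} = 1⊕1⊕1⊕1⊕1⊕1⊕0 = 0
Codeword b1..b15 = 000111001111110

000111001111110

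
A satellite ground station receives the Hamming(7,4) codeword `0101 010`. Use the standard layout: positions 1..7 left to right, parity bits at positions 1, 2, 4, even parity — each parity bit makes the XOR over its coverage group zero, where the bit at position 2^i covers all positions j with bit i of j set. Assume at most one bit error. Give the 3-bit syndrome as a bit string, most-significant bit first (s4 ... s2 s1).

s1: b1⊕b3⊕b5⊕b7 = 0⊕0⊕0⊕0 = 0
s2: b2⊕b3⊕b6⊕b7 = 1⊕0⊕1⊕0 = 0
s4: b4⊕b5⊕b6⊕b7 = 1⊕0⊕1⊕0 = 0
Syndrome (s4...s1) = 000 → position 0 (no error).

000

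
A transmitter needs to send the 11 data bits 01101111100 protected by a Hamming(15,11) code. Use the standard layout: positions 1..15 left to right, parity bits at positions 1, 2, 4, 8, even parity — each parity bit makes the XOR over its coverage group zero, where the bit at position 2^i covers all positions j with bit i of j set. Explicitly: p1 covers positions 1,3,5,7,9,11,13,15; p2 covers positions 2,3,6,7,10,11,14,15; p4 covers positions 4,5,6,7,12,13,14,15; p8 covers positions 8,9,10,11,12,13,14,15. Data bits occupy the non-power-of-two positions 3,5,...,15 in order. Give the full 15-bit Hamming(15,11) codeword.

Place data bits at non-power-of-two positions: b3=0, b5=1, b6=1, b7=0, b9=1, b10=1, b11=1, b12=1, b13=1, b14=0, b15=0.
p1 = XOR of data positions {3,5,7,9,11,13,15} = 0⊕1⊕0⊕1⊕1⊕1⊕0 = 0
p2 = XOR of data positions {3,6,7,10,11,14,15} = 0⊕1⊕0⊕1⊕1⊕0⊕0 = 1
p4 = XOR of data positions {5,6,7,12,13,14,15} = 1⊕1⊕0⊕1⊕1⊕0⊕0 = 0
p8 = XOR of data positions {9,10,11,12,13,14,15} = 1⊕1⊕1⊕1⊕1⊕0⊕0 = 1
Codeword b1..b15 = 010011011111100

010011011111100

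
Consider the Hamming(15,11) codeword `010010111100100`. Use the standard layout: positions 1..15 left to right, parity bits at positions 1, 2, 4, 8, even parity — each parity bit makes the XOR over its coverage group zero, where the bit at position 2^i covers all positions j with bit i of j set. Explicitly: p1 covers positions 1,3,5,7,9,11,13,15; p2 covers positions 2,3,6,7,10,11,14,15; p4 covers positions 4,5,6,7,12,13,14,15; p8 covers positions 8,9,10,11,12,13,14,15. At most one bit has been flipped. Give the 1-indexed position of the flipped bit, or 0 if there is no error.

6

s1: b1⊕b3⊕b5⊕b7⊕b9⊕b11⊕b13⊕b15 = 0⊕0⊕1⊕1⊕1⊕0⊕1⊕0 = 0
s2: b2⊕b3⊕b6⊕b7⊕b10⊕b11⊕b14⊕b15 = 1⊕0⊕0⊕1⊕1⊕0⊕0⊕0 = 1
s4: b4⊕b5⊕b6⊕b7⊕b12⊕b13⊕b14⊕b15 = 0⊕1⊕0⊕1⊕0⊕1⊕0⊕0 = 1
s8: b8⊕b9⊕b10⊕b11⊕b12⊕b13⊕b14⊕b15 = 1⊕1⊕1⊕0⊕0⊕1⊕0⊕0 = 0
Syndrome (s8...s1) = 0110 → position 6.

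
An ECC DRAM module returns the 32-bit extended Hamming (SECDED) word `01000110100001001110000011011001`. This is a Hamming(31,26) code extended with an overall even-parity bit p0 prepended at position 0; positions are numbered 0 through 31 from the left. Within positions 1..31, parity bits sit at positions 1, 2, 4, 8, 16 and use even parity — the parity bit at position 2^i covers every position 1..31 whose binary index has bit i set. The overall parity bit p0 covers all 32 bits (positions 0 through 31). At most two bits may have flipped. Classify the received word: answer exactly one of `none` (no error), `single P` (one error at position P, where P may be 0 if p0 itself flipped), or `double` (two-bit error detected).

single 13

s1: b1⊕b3⊕b5⊕b7⊕b9⊕b11⊕b13⊕b15⊕b17⊕b19⊕b21⊕b23⊕b25⊕b27⊕b29⊕b31 = 1⊕0⊕1⊕0⊕0⊕0⊕1⊕0⊕1⊕0⊕0⊕0⊕1⊕1⊕0⊕1 = 1
s2: b2⊕b3⊕b6⊕b7⊕b10⊕b11⊕b14⊕b15⊕b18⊕b19⊕b22⊕b23⊕b26⊕b27⊕b30⊕b31 = 0⊕0⊕1⊕0⊕0⊕0⊕0⊕0⊕1⊕0⊕0⊕0⊕0⊕1⊕0⊕1 = 0
s4: b4⊕b5⊕b6⊕b7⊕b12⊕b13⊕b14⊕b15⊕b20⊕b21⊕b22⊕b23⊕b28⊕b29⊕b30⊕b31 = 0⊕1⊕1⊕0⊕0⊕1⊕0⊕0⊕0⊕0⊕0⊕0⊕1⊕0⊕0⊕1 = 1
s8: b8⊕b9⊕b10⊕b11⊕b12⊕b13⊕b14⊕b15⊕b24⊕b25⊕b26⊕b27⊕b28⊕b29⊕b30⊕b31 = 1⊕0⊕0⊕0⊕0⊕1⊕0⊕0⊕1⊕1⊕0⊕1⊕1⊕0⊕0⊕1 = 1
s16: b16⊕b17⊕b18⊕b19⊕b20⊕b21⊕b22⊕b23⊕b24⊕b25⊕b26⊕b27⊕b28⊕b29⊕b30⊕b31 = 1⊕1⊕1⊕0⊕0⊕0⊕0⊕0⊕1⊕1⊕0⊕1⊕1⊕0⊕0⊕1 = 0
Syndrome (s16...s1) = 01101 → position 13.
Overall parity (XOR of all 32 bits, including p0): 0⊕1⊕0⊕0⊕0⊕1⊕1⊕0⊕1⊕0⊕0⊕0⊕0⊕1⊕0⊕0⊕1⊕1⊕1⊕0⊕0⊕0⊕0⊕0⊕1⊕1⊕0⊕1⊕1⊕0⊕0⊕1 = 1
Overall=1, syndrome position=13 → single-bit error at position 13.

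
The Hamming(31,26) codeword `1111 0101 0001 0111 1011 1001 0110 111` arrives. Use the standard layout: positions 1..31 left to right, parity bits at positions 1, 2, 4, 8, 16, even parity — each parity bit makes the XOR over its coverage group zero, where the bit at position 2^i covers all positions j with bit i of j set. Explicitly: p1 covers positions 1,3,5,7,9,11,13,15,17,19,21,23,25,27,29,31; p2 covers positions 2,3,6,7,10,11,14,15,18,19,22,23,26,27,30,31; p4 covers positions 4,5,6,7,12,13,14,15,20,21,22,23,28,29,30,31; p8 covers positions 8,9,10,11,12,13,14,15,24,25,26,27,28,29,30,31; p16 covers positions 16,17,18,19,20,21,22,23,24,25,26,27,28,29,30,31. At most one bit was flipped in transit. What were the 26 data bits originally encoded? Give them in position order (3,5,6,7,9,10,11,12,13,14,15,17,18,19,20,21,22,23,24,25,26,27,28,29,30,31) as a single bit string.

10100001011001110010110111

s1: b1⊕b3⊕b5⊕b7⊕b9⊕b11⊕b13⊕b15⊕b17⊕b19⊕b21⊕b23⊕b25⊕b27⊕b29⊕b31 = 1⊕1⊕0⊕0⊕0⊕0⊕0⊕1⊕1⊕1⊕1⊕0⊕0⊕1⊕1⊕1 = 1
s2: b2⊕b3⊕b6⊕b7⊕b10⊕b11⊕b14⊕b15⊕b18⊕b19⊕b22⊕b23⊕b26⊕b27⊕b30⊕b31 = 1⊕1⊕1⊕0⊕0⊕0⊕1⊕1⊕0⊕1⊕0⊕0⊕1⊕1⊕1⊕1 = 0
s4: b4⊕b5⊕b6⊕b7⊕b12⊕b13⊕b14⊕b15⊕b20⊕b21⊕b22⊕b23⊕b28⊕b29⊕b30⊕b31 = 1⊕0⊕1⊕0⊕1⊕0⊕1⊕1⊕1⊕1⊕0⊕0⊕0⊕1⊕1⊕1 = 0
s8: b8⊕b9⊕b10⊕b11⊕b12⊕b13⊕b14⊕b15⊕b24⊕b25⊕b26⊕b27⊕b28⊕b29⊕b30⊕b31 = 1⊕0⊕0⊕0⊕1⊕0⊕1⊕1⊕1⊕0⊕1⊕1⊕0⊕1⊕1⊕1 = 0
s16: b16⊕b17⊕b18⊕b19⊕b20⊕b21⊕b22⊕b23⊕b24⊕b25⊕b26⊕b27⊕b28⊕b29⊕b30⊕b31 = 1⊕1⊕0⊕1⊕1⊕1⊕0⊕0⊕1⊕0⊕1⊕1⊕0⊕1⊕1⊕1 = 1
Syndrome (s16...s1) = 10001 → position 17.
Flip bit 17: corrected codeword = 1111010100010111001110010110111
Data bits at positions 3,5,6,7,9,10,11,12,13,14,15,17,18,19,20,21,22,23,24,25,26,27,28,29,30,31: 10100001011001110010110111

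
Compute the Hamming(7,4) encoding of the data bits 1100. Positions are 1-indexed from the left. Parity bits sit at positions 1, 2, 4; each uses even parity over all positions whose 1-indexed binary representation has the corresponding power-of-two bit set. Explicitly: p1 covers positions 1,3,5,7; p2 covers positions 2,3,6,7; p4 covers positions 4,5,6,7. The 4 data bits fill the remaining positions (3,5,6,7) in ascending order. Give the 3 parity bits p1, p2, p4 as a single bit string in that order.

011

Place data bits at non-power-of-two positions: b3=1, b5=1, b6=0, b7=0.
p1 = XOR of data positions {3,5,7} = 1⊕1⊕0 = 0
p2 = XOR of data positions {3,6,7} = 1⊕0⊕0 = 1
p4 = XOR of data positions {5,6,7} = 1⊕0⊕0 = 1
Parity bits p1,p2,p4 = 011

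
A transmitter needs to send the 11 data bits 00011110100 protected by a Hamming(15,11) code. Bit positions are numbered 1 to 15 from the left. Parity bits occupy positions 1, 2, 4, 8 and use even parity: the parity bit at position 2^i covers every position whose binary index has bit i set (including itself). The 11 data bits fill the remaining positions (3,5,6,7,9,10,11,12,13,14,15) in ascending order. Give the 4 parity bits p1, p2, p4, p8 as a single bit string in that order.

0100

Place data bits at non-power-of-two positions: b3=0, b5=0, b6=0, b7=1, b9=1, b10=1, b11=1, b12=0, b13=1, b14=0, b15=0.
p1 = XOR of data positions {3,5,7,9,11,13,15} = 0⊕0⊕1⊕1⊕1⊕1⊕0 = 0
p2 = XOR of data positions {3,6,7,10,11,14,15} = 0⊕0⊕1⊕1⊕1⊕0⊕0 = 1
p4 = XOR of data positions {5,6,7,12,13,14,15} = 0⊕0⊕1⊕0⊕1⊕0⊕0 = 0
p8 = XOR of data positions {9,10,11,12,13,14,15} = 1⊕1⊕1⊕0⊕1⊕0⊕0 = 0
Parity bits p1,p2,p4,p8 = 0100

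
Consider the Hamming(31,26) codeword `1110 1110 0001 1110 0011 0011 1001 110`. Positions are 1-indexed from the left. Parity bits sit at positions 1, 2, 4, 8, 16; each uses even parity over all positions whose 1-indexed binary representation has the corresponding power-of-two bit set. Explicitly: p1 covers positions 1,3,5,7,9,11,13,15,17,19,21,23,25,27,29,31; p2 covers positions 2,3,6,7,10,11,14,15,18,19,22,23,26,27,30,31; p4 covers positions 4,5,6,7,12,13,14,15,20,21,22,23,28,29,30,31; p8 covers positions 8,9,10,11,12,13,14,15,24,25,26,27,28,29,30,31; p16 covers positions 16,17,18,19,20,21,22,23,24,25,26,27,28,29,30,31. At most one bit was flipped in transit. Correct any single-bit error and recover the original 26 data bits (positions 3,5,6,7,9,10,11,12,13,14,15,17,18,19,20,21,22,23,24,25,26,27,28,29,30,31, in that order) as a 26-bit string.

11110101111001100111001110

s1: b1⊕b3⊕b5⊕b7⊕b9⊕b11⊕b13⊕b15⊕b17⊕b19⊕b21⊕b23⊕b25⊕b27⊕b29⊕b31 = 1⊕1⊕1⊕1⊕0⊕0⊕1⊕1⊕0⊕1⊕0⊕1⊕1⊕0⊕1⊕0 = 0
s2: b2⊕b3⊕b6⊕b7⊕b10⊕b11⊕b14⊕b15⊕b18⊕b19⊕b22⊕b23⊕b26⊕b27⊕b30⊕b31 = 1⊕1⊕1⊕1⊕0⊕0⊕1⊕1⊕0⊕1⊕0⊕1⊕0⊕0⊕1⊕0 = 1
s4: b4⊕b5⊕b6⊕b7⊕b12⊕b13⊕b14⊕b15⊕b20⊕b21⊕b22⊕b23⊕b28⊕b29⊕b30⊕b31 = 0⊕1⊕1⊕1⊕1⊕1⊕1⊕1⊕1⊕0⊕0⊕1⊕1⊕1⊕1⊕0 = 0
s8: b8⊕b9⊕b10⊕b11⊕b12⊕b13⊕b14⊕b15⊕b24⊕b25⊕b26⊕b27⊕b28⊕b29⊕b30⊕b31 = 0⊕0⊕0⊕0⊕1⊕1⊕1⊕1⊕1⊕1⊕0⊕0⊕1⊕1⊕1⊕0 = 1
s16: b16⊕b17⊕b18⊕b19⊕b20⊕b21⊕b22⊕b23⊕b24⊕b25⊕b26⊕b27⊕b28⊕b29⊕b30⊕b31 = 0⊕0⊕0⊕1⊕1⊕0⊕0⊕1⊕1⊕1⊕0⊕0⊕1⊕1⊕1⊕0 = 0
Syndrome (s16...s1) = 01010 → position 10.
Flip bit 10: corrected codeword = 1110111001011110001100111001110
Data bits at positions 3,5,6,7,9,10,11,12,13,14,15,17,18,19,20,21,22,23,24,25,26,27,28,29,30,31: 11110101111001100111001110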